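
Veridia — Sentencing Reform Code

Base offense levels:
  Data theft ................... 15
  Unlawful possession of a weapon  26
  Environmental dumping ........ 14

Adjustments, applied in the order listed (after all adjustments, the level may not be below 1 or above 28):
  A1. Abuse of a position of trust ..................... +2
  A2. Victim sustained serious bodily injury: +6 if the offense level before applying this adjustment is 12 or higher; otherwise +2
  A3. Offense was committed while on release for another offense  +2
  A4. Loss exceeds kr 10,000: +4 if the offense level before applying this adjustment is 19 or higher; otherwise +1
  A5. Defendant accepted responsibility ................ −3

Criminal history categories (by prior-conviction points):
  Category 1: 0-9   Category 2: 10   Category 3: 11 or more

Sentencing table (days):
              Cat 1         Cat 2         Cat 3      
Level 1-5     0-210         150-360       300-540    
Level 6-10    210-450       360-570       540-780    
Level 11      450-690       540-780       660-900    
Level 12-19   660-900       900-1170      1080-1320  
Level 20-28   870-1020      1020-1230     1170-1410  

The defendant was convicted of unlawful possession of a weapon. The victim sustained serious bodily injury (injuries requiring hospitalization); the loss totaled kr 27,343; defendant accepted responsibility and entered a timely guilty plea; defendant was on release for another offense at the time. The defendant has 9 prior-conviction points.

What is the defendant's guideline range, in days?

Base offense level for unlawful possession of a weapon: 26.
A1 does not apply.
A2 applies (level before this adjustment is 26 ≥ 12, so +6): 26 + 6 = 32.
A3 applies: 32 + 2 = 34.
A4 applies (level before this adjustment is 34 ≥ 19, so +4): 34 + 4 = 38.
A5 applies: 38 − 3 = 35.
Level 35 exceeds the maximum of 28; capped at 28.
Final offense level: 28.
Criminal history: 9 prior points → Category 1 (0-9).
Level 28 falls in the 20-28 band.
Grid: Level 20-28 × Category 1 = 870-1020 days.

870-1020 days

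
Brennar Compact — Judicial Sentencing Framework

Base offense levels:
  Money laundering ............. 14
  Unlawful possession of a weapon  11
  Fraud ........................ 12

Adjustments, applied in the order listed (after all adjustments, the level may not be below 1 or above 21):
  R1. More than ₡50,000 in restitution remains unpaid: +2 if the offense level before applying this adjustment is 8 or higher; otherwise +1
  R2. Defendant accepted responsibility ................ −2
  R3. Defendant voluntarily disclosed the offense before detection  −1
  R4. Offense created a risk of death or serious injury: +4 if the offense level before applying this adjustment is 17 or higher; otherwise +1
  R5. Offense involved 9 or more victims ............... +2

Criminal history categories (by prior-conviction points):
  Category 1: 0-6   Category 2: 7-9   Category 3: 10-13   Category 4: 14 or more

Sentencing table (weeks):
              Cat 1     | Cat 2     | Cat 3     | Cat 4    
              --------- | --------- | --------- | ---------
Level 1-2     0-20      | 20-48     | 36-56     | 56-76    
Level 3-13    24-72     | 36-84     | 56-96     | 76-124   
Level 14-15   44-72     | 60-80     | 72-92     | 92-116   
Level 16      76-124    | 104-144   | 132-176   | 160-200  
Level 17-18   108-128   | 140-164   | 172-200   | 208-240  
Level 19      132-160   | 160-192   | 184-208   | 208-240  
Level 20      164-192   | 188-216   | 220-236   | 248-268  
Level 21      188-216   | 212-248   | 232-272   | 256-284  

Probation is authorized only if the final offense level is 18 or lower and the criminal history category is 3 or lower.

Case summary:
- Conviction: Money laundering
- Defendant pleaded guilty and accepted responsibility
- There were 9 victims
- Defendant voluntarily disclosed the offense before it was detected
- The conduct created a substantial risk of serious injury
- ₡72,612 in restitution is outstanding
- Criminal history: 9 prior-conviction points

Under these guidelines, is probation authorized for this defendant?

Base offense level for money laundering: 14.
R1 applies (level before this adjustment is 14 ≥ 8, so +2): 14 + 2 = 16.
R2 applies: 16 − 2 = 14.
R3 applies: 14 − 1 = 13.
R4 applies (level before this adjustment is 13 < 17, so +1): 13 + 1 = 14.
R5 applies: 14 + 2 = 16.
Final offense level: 16.
Criminal history: 9 prior points → Category 2 (7-9).
Level 16 falls in the 16 band.
Grid: Level 16 × Category 2 = 104-144 weeks.
Probation check: level 16 ≤ 18 and category 2 ≤ 3 → eligible.

Yes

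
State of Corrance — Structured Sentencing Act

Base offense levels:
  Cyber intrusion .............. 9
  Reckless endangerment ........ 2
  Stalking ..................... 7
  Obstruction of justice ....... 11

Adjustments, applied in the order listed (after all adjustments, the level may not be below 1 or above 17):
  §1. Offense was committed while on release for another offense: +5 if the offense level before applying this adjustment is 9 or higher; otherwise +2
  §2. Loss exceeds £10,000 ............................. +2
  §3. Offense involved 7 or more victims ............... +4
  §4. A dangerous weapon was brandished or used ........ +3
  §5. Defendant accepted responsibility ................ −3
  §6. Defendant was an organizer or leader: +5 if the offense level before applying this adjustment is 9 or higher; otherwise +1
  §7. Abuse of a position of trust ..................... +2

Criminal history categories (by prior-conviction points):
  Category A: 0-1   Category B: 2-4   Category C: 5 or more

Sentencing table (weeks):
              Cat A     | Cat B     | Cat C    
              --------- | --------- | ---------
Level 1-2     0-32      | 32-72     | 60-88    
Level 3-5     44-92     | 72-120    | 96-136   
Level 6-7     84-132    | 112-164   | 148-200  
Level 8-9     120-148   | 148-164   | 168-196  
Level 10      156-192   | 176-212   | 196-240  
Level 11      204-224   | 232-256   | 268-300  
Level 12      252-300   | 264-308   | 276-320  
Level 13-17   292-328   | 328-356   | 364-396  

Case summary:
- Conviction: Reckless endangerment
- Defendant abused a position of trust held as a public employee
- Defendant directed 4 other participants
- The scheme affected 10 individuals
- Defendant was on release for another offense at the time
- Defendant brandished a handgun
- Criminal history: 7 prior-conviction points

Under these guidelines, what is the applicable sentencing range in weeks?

364-396 weeks

Base offense level for reckless endangerment: 2.
§1 applies (level before this adjustment is 2 < 9, so +2): 2 + 2 = 4.
§3 applies: 4 + 4 = 8.
§4 applies: 8 + 3 = 11.
§5 does not apply.
§6 applies (level before this adjustment is 11 ≥ 9, so +5): 11 + 5 = 16.
§7 applies: 16 + 2 = 18.
Level 18 exceeds the maximum of 17; capped at 17.
Final offense level: 17.
Criminal history: 7 prior points → Category C (5+).
Level 17 falls in the 13-17 band.
Grid: Level 13-17 × Category C = 364-396 weeks.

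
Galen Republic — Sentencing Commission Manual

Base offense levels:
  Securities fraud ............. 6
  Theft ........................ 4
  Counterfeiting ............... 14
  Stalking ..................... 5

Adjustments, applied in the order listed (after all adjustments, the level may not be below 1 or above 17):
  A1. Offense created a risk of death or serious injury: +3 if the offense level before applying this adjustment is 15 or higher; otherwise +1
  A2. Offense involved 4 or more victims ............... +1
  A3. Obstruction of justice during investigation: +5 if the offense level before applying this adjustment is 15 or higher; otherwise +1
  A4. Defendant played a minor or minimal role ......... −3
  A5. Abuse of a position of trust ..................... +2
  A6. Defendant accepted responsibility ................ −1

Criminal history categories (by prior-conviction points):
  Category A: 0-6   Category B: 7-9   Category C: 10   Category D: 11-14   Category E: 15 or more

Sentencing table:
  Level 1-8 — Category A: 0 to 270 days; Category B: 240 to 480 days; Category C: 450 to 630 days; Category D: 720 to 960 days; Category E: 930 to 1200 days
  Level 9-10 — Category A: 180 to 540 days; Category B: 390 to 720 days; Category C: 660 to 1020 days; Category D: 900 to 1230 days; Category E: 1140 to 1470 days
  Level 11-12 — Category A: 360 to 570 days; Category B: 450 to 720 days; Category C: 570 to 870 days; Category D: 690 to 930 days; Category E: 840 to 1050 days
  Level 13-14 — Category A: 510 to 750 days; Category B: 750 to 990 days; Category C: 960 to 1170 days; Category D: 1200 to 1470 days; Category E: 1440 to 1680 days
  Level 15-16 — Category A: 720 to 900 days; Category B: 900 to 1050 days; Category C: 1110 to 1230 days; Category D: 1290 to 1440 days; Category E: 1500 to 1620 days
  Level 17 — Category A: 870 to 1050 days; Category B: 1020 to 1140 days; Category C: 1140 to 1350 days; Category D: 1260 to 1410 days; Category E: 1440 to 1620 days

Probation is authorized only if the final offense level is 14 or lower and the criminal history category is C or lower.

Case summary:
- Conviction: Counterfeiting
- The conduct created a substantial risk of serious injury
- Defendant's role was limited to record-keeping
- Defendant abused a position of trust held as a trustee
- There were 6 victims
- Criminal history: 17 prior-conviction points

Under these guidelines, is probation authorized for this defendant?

Base offense level for counterfeiting: 14.
A1 applies (level before this adjustment is 14 < 15, so +1): 14 + 1 = 15.
A2 applies: 15 + 1 = 16.
A4 applies: 16 − 3 = 13.
A5 applies: 13 + 2 = 15.
Final offense level: 15.
Criminal history: 17 prior points → Category E (15+).
Level 15 falls in the 15-16 band.
Grid: Level 15-16 × Category E = 1500-1620 days.
Probation check: level 15 > 14 and category E > C → not eligible.

No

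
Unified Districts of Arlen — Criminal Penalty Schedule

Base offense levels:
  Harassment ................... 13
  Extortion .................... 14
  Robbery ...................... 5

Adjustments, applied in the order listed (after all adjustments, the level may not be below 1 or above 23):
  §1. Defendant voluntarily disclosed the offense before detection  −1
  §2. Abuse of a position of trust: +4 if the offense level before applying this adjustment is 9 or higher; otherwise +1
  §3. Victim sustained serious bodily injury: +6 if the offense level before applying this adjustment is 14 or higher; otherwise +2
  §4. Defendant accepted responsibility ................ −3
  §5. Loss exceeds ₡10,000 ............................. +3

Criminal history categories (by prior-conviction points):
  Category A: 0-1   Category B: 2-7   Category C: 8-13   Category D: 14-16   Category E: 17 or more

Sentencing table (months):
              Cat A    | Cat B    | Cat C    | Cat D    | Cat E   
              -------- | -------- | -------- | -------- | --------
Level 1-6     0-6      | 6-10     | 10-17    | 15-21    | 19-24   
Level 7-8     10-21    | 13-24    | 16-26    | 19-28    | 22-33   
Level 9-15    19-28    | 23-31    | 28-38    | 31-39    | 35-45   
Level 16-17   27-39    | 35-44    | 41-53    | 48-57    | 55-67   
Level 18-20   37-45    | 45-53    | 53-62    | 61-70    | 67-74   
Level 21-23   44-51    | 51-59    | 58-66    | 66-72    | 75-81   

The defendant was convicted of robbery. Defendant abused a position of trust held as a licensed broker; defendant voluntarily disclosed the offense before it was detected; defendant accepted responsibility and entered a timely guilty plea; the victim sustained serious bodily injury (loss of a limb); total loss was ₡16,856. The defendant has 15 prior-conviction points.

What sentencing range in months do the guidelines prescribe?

Base offense level for robbery: 5.
§1 applies: 5 − 1 = 4.
§2 applies (level before this adjustment is 4 < 9, so +1): 4 + 1 = 5.
§3 applies (level before this adjustment is 5 < 14, so +2): 5 + 2 = 7.
§4 applies: 7 − 3 = 4.
§5 applies: 4 + 3 = 7.
Final offense level: 7.
Criminal history: 15 prior points → Category D (14-16).
Level 7 falls in the 7-8 band.
Grid: Level 7-8 × Category D = 19-28 months.

19-28 months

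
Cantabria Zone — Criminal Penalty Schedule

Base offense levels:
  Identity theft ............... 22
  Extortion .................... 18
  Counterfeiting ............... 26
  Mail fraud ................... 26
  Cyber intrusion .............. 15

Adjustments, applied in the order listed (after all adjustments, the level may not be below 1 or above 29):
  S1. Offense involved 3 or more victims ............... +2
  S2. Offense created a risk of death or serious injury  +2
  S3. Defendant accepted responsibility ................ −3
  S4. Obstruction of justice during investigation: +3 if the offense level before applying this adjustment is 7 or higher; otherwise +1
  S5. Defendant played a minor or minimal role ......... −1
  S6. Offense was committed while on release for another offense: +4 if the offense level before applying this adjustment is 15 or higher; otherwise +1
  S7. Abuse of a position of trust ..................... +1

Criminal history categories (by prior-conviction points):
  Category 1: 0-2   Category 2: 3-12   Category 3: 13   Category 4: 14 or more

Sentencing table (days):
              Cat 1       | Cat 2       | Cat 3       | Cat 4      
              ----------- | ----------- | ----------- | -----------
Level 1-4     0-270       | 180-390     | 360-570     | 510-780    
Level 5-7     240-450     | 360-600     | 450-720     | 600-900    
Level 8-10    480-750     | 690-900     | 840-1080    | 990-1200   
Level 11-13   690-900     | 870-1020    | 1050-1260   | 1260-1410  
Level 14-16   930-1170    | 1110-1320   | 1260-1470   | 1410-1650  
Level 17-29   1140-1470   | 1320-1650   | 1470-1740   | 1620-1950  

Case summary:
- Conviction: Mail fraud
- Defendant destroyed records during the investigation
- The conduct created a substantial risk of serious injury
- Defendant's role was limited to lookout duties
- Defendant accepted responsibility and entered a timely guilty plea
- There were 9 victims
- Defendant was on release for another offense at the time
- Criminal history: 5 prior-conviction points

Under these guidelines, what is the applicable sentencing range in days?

Base offense level for mail fraud: 26.
S1 applies: 26 + 2 = 28.
S2 applies: 28 + 2 = 30.
S3 applies: 30 − 3 = 27.
S4 applies (level before this adjustment is 27 ≥ 7, so +3): 27 + 3 = 30.
S5 applies: 30 − 1 = 29.
S6 applies (level before this adjustment is 29 ≥ 15, so +4): 29 + 4 = 33.
S7 does not apply.
Level 33 exceeds the maximum of 29; capped at 29.
Final offense level: 29.
Criminal history: 5 prior points → Category 2 (3-12).
Level 29 falls in the 17-29 band.
Grid: Level 17-29 × Category 2 = 1320-1650 days.

1320-1650 days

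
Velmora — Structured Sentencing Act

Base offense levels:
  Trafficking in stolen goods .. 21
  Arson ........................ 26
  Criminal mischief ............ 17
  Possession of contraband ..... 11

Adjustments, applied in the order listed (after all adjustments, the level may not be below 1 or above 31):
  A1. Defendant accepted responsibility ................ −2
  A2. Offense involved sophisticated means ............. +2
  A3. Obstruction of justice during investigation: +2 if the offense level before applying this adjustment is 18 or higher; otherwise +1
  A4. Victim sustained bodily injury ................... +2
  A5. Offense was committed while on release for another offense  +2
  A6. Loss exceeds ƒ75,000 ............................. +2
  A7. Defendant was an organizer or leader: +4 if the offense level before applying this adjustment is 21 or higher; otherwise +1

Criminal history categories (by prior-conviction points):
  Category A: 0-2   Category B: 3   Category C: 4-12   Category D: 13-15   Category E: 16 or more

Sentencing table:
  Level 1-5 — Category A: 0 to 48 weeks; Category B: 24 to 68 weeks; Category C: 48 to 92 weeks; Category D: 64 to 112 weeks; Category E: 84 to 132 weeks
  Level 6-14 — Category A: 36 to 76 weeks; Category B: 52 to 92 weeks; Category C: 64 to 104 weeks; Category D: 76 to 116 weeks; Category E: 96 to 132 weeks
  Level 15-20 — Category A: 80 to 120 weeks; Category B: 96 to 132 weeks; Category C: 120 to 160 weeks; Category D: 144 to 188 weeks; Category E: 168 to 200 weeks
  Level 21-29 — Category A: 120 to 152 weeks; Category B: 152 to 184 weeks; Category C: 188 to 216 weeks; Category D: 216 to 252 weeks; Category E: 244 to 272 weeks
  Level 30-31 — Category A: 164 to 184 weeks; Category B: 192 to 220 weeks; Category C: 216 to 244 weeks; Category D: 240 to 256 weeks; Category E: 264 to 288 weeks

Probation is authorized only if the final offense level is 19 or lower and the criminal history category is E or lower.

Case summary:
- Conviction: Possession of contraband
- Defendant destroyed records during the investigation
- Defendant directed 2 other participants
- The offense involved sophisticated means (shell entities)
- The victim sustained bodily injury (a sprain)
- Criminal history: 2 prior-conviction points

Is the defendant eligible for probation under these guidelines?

Base offense level for possession of contraband: 11.
A2 applies: 11 + 2 = 13.
A3 applies (level before this adjustment is 13 < 18, so +1): 13 + 1 = 14.
A4 applies: 14 + 2 = 16.
A5 does not apply.
A7 applies (level before this adjustment is 16 < 21, so +1): 16 + 1 = 17.
Final offense level: 17.
Criminal history: 2 prior points → Category A (0-2).
Level 17 falls in the 15-20 band.
Grid: Level 15-20 × Category A = 80-120 weeks.
Probation check: level 17 ≤ 19 and category A ≤ E → eligible.

Yes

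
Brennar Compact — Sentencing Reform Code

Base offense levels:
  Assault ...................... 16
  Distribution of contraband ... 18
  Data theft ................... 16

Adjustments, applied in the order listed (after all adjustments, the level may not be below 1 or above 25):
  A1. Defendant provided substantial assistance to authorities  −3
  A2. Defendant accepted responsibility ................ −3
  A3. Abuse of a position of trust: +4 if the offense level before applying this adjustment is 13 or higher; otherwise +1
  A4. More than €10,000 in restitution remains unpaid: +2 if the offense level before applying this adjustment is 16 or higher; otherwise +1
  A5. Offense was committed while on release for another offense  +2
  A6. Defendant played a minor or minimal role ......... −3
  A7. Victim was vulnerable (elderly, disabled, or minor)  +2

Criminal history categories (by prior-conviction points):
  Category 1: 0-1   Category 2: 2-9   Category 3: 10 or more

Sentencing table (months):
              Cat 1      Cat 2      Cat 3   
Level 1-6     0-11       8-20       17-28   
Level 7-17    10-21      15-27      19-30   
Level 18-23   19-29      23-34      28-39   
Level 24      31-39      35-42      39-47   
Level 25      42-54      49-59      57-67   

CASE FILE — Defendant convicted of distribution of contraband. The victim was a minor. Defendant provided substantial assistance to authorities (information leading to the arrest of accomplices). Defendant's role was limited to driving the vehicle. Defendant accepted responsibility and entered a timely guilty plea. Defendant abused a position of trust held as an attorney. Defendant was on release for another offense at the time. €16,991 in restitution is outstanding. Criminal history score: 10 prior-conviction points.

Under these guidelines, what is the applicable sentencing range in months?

Base offense level for distribution of contraband: 18.
A1 applies: 18 − 3 = 15.
A2 applies: 15 − 3 = 12.
A3 applies (level before this adjustment is 12 < 13, so +1): 12 + 1 = 13.
A4 applies (level before this adjustment is 13 < 16, so +1): 13 + 1 = 14.
A5 applies: 14 + 2 = 16.
A6 applies: 16 − 3 = 13.
A7 applies: 13 + 2 = 15.
Final offense level: 15.
Criminal history: 10 prior points → Category 3 (10+).
Level 15 falls in the 7-17 band.
Grid: Level 7-17 × Category 3 = 19-30 months.

19-30 months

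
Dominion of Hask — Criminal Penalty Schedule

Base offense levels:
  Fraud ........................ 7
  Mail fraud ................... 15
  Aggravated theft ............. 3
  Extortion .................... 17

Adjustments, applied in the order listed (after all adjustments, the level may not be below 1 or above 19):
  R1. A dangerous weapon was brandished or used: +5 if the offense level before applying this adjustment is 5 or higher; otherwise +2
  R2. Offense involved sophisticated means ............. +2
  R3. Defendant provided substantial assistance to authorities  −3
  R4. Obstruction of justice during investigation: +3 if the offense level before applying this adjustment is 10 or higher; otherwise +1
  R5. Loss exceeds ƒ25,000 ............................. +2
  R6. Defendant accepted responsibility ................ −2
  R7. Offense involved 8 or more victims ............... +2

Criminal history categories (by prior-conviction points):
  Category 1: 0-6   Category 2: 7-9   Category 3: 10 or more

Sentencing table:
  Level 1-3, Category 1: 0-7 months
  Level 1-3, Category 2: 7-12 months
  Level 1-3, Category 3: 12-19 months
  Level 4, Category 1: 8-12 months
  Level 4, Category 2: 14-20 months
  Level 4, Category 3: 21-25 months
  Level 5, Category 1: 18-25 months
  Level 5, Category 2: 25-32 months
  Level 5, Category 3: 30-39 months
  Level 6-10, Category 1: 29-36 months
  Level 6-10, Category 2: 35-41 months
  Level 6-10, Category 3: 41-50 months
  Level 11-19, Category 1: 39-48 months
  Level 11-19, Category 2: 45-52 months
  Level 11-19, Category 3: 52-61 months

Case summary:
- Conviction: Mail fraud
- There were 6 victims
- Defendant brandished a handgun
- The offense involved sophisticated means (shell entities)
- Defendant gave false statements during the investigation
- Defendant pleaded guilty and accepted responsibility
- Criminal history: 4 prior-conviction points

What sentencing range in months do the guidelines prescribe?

Base offense level for mail fraud: 15.
R1 applies (level before this adjustment is 15 ≥ 5, so +5): 15 + 5 = 20.
R2 applies: 20 + 2 = 22.
R4 applies (level before this adjustment is 22 ≥ 10, so +3): 22 + 3 = 25.
R5 does not apply.
R6 applies: 25 − 2 = 23.
R7 does not apply.
Level 23 exceeds the maximum of 19; capped at 19.
Final offense level: 19.
Criminal history: 4 prior points → Category 1 (0-6).
Level 19 falls in the 11-19 band.
Grid: Level 11-19 × Category 1 = 39-48 months.

39-48 months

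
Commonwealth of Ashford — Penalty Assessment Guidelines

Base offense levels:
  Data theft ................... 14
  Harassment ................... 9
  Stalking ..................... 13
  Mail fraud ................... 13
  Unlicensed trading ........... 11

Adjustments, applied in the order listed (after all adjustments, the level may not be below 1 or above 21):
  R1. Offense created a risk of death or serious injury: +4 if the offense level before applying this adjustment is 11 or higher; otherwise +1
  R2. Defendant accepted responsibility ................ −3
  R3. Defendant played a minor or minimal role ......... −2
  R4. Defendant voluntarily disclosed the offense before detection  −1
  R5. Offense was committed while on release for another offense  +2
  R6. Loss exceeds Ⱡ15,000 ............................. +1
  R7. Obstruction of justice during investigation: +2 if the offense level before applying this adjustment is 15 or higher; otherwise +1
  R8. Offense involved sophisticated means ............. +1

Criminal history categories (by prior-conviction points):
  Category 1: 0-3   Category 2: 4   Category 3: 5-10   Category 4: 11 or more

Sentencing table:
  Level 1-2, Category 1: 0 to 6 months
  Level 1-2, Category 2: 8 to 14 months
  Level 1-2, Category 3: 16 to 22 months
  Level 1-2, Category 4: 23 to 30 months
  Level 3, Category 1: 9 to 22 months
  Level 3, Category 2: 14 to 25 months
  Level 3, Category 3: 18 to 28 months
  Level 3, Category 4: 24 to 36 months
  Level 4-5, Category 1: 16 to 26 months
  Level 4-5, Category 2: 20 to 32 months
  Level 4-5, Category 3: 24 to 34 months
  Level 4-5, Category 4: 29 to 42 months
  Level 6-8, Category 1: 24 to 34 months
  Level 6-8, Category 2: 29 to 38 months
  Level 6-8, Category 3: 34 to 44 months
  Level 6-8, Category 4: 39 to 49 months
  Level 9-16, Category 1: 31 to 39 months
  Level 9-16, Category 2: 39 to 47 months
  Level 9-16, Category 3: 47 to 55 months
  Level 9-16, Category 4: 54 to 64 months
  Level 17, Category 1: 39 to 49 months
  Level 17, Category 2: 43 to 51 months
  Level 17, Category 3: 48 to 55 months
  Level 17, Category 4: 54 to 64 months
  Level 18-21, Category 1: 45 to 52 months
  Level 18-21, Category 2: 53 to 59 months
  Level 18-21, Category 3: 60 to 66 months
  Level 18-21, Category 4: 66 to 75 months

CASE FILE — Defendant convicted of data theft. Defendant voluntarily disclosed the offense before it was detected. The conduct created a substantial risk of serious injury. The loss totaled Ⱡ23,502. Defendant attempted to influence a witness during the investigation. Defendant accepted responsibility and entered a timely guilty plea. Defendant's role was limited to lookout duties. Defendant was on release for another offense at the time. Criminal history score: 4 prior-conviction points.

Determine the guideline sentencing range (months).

Base offense level for data theft: 14.
R1 applies (level before this adjustment is 14 ≥ 11, so +4): 14 + 4 = 18.
R2 applies: 18 − 3 = 15.
R3 applies: 15 − 2 = 13.
R4 applies: 13 − 1 = 12.
R5 applies: 12 + 2 = 14.
R6 applies: 14 + 1 = 15.
R7 applies (level before this adjustment is 15 ≥ 15, so +2): 15 + 2 = 17.
R8 does not apply.
Final offense level: 17.
Criminal history: 4 prior points → Category 2 (4).
Level 17 falls in the 17 band.
Grid: Level 17 × Category 2 = 43-51 months.

43-51 months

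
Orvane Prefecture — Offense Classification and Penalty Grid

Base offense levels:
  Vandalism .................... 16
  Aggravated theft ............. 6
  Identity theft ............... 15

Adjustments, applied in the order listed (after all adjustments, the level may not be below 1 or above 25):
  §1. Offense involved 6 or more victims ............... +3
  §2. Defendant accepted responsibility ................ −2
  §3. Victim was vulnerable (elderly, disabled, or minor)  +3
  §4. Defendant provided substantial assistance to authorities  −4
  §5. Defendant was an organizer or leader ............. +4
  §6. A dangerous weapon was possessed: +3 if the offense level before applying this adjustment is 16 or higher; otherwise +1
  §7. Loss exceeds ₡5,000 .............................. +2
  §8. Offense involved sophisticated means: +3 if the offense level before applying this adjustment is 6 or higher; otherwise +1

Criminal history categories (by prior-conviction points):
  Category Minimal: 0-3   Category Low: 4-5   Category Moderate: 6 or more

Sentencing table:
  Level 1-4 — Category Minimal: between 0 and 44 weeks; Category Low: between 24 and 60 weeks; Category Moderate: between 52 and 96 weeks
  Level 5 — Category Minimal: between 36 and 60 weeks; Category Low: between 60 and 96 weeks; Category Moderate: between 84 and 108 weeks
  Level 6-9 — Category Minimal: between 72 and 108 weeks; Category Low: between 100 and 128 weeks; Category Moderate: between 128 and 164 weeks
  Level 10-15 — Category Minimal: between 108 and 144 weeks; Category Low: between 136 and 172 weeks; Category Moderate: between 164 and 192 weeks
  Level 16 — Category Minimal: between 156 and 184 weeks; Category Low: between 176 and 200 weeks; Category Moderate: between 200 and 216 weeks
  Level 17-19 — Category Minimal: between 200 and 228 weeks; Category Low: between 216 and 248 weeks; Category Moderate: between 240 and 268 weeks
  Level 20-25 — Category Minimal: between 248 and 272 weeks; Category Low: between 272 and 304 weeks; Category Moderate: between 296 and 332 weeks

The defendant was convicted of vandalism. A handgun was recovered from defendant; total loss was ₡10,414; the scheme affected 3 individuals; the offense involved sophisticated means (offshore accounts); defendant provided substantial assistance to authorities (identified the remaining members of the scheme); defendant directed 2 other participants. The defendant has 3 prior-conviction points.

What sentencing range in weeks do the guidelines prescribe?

248-272 weeks

Base offense level for vandalism: 16.
§4 applies: 16 − 4 = 12.
§5 applies: 12 + 4 = 16.
§6 applies (level before this adjustment is 16 ≥ 16, so +3): 16 + 3 = 19.
§7 applies: 19 + 2 = 21.
§8 applies (level before this adjustment is 21 ≥ 6, so +3): 21 + 3 = 24.
Final offense level: 24.
Criminal history: 3 prior points → Category Minimal (0-3).
Level 24 falls in the 20-25 band.
Grid: Level 20-25 × Category Minimal = 248-272 weeks.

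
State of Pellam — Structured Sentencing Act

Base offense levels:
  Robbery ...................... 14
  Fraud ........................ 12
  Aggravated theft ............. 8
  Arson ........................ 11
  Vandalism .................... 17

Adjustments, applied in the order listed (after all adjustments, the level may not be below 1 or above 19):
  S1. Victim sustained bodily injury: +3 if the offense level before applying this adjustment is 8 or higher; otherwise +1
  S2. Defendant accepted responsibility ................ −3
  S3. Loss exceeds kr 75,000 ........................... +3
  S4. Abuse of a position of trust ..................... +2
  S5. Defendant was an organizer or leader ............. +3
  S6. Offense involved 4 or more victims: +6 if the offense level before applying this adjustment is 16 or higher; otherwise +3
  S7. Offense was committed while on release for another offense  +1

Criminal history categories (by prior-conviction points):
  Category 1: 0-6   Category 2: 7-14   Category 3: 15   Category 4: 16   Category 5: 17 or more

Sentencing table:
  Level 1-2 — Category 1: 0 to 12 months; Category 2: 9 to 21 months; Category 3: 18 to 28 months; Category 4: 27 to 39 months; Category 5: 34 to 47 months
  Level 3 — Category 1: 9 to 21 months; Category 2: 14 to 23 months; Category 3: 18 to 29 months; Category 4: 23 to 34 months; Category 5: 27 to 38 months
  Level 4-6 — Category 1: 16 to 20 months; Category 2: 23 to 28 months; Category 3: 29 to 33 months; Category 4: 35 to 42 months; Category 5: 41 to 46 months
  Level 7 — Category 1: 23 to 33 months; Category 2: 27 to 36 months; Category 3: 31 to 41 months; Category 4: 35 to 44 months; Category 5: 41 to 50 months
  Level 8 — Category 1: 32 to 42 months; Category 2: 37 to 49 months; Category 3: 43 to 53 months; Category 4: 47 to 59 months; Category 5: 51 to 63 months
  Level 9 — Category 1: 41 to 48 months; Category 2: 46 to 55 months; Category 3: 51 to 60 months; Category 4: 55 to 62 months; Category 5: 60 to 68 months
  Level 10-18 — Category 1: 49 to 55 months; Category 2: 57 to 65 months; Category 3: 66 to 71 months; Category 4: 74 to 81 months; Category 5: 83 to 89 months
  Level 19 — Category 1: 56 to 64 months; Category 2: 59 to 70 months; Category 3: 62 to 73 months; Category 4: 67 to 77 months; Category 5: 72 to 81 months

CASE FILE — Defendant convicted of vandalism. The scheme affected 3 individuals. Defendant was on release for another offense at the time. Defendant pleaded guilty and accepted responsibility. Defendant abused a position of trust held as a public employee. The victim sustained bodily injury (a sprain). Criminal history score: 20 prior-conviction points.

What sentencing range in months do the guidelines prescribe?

72-81 months

Base offense level for vandalism: 17.
S1 applies (level before this adjustment is 17 ≥ 8, so +3): 17 + 3 = 20.
S2 applies: 20 − 3 = 17.
S4 applies: 17 + 2 = 19.
S5 does not apply.
S7 applies: 19 + 1 = 20.
Level 20 exceeds the maximum of 19; capped at 19.
Final offense level: 19.
Criminal history: 20 prior points → Category 5 (17+).
Level 19 falls in the 19 band.
Grid: Level 19 × Category 5 = 72-81 months.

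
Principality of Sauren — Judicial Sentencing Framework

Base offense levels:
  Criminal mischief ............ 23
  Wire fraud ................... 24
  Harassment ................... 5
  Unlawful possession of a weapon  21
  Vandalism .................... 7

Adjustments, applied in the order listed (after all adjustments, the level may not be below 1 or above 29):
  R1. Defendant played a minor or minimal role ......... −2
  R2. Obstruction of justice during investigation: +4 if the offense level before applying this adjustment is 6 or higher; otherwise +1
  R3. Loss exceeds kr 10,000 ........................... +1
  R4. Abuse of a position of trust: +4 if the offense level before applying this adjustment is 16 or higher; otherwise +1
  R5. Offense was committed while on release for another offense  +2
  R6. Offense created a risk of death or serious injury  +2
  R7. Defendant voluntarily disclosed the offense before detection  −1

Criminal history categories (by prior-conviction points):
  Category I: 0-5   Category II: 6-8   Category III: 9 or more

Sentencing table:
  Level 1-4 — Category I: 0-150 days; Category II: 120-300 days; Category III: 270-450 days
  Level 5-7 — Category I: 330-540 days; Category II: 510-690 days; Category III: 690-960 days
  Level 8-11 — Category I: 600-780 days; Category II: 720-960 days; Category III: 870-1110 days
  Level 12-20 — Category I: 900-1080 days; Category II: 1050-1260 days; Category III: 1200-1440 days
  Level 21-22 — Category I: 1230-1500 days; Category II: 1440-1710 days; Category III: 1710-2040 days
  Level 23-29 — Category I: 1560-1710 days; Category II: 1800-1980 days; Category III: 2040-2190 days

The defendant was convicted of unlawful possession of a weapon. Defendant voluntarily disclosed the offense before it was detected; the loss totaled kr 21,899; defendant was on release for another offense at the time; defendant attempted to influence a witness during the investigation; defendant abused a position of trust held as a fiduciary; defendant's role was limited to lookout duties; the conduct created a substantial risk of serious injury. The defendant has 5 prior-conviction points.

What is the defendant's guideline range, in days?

1560-1710 days

Base offense level for unlawful possession of a weapon: 21.
R1 applies: 21 − 2 = 19.
R2 applies (level before this adjustment is 19 ≥ 6, so +4): 19 + 4 = 23.
R3 applies: 23 + 1 = 24.
R4 applies (level before this adjustment is 24 ≥ 16, so +4): 24 + 4 = 28.
R5 applies: 28 + 2 = 30.
R6 applies: 30 + 2 = 32.
R7 applies: 32 − 1 = 31.
Level 31 exceeds the maximum of 29; capped at 29.
Final offense level: 29.
Criminal history: 5 prior points → Category I (0-5).
Level 29 falls in the 23-29 band.
Grid: Level 23-29 × Category I = 1560-1710 days.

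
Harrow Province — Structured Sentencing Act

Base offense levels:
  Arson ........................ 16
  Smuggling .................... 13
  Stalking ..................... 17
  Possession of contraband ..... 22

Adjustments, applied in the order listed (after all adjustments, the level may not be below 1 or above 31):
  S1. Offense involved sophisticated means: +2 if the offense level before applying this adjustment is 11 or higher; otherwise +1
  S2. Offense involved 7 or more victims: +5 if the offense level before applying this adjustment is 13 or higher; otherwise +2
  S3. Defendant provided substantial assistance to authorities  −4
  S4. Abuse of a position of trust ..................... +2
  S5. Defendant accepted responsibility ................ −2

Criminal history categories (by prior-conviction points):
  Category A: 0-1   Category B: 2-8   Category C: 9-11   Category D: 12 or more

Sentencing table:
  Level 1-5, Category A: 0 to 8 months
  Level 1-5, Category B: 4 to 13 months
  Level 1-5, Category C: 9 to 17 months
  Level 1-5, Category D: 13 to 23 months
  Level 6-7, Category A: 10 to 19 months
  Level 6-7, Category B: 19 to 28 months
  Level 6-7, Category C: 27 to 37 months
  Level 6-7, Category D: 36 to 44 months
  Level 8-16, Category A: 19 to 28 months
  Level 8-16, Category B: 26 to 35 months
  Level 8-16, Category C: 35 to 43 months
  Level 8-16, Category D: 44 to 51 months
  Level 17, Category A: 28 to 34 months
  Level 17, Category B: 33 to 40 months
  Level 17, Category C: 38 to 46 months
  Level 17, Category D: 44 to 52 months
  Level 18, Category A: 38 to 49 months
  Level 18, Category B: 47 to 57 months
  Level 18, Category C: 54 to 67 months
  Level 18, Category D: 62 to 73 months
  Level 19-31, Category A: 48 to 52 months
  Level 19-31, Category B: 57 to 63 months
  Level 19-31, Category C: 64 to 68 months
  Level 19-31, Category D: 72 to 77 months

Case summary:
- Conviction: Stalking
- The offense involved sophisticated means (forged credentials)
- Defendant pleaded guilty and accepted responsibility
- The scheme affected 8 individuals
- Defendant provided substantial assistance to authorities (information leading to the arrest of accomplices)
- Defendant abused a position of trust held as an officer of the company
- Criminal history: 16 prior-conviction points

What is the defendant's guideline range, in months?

72-77 months

Base offense level for stalking: 17.
S1 applies (level before this adjustment is 17 ≥ 11, so +2): 17 + 2 = 19.
S2 applies (level before this adjustment is 19 ≥ 13, so +5): 19 + 5 = 24.
S3 applies: 24 − 4 = 20.
S4 applies: 20 + 2 = 22.
S5 applies: 22 − 2 = 20.
Final offense level: 20.
Criminal history: 16 prior points → Category D (12+).
Level 20 falls in the 19-31 band.
Grid: Level 19-31 × Category D = 72-77 months.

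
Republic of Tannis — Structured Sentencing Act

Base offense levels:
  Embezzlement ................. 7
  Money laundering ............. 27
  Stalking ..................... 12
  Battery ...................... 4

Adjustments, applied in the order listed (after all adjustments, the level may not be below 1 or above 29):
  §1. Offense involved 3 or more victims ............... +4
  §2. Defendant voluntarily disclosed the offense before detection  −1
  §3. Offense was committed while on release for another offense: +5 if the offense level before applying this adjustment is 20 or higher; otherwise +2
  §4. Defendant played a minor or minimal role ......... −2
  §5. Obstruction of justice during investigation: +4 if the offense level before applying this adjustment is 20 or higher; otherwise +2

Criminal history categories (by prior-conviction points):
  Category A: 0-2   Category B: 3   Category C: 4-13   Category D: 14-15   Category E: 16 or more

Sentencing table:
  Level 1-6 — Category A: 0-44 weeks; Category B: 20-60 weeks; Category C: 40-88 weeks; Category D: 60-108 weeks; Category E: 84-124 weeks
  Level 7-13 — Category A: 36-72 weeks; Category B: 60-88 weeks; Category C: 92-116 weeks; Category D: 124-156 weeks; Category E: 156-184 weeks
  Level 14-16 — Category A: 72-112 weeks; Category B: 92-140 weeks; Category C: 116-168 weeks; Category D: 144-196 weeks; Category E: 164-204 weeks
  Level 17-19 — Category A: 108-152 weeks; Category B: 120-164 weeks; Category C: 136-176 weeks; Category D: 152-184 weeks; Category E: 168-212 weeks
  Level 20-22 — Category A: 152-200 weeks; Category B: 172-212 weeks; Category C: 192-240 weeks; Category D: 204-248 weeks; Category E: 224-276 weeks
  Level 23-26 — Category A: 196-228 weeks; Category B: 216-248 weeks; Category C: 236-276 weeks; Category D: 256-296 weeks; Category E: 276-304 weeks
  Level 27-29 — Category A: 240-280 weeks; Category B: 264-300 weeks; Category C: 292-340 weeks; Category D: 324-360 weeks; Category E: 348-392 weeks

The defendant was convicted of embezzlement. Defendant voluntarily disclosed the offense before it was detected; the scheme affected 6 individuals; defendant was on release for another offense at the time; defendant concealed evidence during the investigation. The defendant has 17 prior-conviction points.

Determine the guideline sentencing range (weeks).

Base offense level for embezzlement: 7.
§1 applies: 7 + 4 = 11.
§2 applies: 11 − 1 = 10.
§3 applies (level before this adjustment is 10 < 20, so +2): 10 + 2 = 12.
§4 does not apply.
§5 applies (level before this adjustment is 12 < 20, so +2): 12 + 2 = 14.
Final offense level: 14.
Criminal history: 17 prior points → Category E (16+).
Level 14 falls in the 14-16 band.
Grid: Level 14-16 × Category E = 164-204 weeks.

164-204 weeks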